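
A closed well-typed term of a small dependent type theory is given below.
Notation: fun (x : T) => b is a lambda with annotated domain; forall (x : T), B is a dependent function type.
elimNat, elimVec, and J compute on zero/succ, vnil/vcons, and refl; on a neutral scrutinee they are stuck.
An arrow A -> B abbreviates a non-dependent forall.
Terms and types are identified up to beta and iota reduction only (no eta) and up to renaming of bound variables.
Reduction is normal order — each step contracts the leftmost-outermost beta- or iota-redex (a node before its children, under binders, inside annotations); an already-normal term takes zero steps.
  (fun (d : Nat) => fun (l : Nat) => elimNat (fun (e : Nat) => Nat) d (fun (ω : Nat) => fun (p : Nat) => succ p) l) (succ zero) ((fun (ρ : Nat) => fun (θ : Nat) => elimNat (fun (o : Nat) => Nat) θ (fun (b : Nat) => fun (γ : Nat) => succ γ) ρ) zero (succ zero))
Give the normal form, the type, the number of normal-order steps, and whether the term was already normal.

resulting normal form:
  succ (succ zero)
the term's type:
  Nat
reduction steps (normal order): 9
started in normal form: no
first contracted redex: a beta-redex


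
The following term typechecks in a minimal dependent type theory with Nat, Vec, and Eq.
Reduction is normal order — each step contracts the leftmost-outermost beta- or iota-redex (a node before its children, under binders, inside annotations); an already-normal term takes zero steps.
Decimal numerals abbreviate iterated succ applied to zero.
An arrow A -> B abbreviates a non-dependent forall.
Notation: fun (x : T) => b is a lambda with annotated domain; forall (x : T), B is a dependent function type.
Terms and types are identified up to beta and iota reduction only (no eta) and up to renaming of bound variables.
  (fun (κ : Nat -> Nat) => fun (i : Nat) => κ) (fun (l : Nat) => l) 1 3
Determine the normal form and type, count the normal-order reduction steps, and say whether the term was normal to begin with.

reduced normal form:
  3
type:
  Nat
normal-order step count: 3
term was already normal: no
first contracted redex: a beta-redex


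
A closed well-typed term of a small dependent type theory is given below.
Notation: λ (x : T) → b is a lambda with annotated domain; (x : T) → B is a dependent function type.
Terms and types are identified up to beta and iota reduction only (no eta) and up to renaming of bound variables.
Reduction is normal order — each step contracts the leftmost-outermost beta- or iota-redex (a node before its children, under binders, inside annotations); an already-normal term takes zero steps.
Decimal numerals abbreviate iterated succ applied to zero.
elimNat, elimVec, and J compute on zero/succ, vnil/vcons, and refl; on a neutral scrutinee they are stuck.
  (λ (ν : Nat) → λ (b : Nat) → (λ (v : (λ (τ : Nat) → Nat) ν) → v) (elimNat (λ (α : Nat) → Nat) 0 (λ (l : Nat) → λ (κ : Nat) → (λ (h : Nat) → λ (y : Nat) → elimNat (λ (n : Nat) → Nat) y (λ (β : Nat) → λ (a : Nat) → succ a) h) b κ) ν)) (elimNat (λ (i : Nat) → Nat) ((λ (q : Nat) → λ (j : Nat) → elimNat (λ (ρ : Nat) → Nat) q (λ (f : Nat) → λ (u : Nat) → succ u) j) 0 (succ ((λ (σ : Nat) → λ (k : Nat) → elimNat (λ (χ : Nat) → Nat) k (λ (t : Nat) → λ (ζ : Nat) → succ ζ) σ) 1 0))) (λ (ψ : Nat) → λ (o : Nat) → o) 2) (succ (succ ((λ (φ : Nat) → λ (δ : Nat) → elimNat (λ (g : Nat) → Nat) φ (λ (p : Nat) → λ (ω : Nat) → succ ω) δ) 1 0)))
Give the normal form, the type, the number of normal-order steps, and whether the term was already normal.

reduced normal form:
  6
type:
  Nat
reduction steps (normal order): 47
term was already normal: no
first contracted redex: a beta-redex


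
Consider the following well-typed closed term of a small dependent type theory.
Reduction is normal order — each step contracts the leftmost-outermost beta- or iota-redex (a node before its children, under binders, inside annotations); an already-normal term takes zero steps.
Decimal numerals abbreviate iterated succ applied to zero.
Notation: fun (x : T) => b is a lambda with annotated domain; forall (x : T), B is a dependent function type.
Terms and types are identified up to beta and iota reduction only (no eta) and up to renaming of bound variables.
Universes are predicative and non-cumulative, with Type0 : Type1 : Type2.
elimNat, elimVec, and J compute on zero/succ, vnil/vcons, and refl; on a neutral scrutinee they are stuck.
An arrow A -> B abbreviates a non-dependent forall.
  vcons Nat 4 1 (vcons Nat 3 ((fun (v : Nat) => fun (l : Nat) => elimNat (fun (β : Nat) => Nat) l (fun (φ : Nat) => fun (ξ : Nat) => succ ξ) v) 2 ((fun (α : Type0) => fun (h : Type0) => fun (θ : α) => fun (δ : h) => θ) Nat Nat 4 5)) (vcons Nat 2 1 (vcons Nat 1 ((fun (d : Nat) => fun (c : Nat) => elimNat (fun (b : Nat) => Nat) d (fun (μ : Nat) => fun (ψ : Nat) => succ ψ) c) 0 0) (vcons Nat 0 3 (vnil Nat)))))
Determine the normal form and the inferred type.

reduced normal form:
  vcons Nat 4 1 (vcons Nat 3 6 (vcons Nat 2 1 (vcons Nat 1 0 (vcons Nat 0 3 (vnil Nat)))))
type:
  Vec Nat 5
observation: 16 normal-order steps separate the term from its normal form.


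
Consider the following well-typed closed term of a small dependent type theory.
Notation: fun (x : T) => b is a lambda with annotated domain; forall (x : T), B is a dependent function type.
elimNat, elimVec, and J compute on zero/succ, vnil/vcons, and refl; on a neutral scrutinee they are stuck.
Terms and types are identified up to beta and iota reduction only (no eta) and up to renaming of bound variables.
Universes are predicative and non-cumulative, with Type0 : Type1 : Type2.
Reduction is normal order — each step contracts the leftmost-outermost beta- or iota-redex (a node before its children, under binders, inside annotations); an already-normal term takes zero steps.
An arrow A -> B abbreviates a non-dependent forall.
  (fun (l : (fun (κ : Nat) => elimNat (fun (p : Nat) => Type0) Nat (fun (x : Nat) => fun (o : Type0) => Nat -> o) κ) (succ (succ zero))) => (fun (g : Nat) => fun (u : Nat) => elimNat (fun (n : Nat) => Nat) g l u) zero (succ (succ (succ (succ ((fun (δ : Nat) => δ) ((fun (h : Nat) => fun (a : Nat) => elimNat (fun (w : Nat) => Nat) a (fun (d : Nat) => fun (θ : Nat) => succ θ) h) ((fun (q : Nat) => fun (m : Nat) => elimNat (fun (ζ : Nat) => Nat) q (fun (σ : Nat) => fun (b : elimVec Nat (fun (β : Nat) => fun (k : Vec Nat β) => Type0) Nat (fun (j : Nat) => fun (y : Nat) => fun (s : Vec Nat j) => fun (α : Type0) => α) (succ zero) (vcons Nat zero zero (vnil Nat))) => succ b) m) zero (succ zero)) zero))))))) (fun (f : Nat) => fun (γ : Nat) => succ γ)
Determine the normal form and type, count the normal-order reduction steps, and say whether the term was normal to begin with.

normal form:
  succ (succ (succ (succ (succ zero))))
type:
  Nat
steps to reach normal form (normal order): 32
already normal: no
first contracted redex: a beta-redex


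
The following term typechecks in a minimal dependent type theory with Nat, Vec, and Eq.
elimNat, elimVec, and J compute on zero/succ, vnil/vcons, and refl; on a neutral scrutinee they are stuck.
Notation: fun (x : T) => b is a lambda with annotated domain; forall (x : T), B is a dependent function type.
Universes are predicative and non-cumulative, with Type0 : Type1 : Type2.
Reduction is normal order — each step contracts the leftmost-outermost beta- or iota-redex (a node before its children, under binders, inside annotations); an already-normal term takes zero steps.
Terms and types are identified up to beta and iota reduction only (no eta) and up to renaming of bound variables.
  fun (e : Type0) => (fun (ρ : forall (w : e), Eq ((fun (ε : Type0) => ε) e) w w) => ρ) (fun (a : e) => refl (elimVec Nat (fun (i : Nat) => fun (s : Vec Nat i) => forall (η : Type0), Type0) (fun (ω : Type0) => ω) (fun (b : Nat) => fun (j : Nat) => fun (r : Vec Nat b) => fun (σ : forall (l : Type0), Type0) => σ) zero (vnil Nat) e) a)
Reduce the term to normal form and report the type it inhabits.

resulting normal form:
  fun (e : Type0) => fun (ρ : e) => refl e ρ
the term's type:
  forall (e : Type0), forall (ρ : e), Eq e ρ ρ
observation: 3 normal-order steps separate the term from its normal form.


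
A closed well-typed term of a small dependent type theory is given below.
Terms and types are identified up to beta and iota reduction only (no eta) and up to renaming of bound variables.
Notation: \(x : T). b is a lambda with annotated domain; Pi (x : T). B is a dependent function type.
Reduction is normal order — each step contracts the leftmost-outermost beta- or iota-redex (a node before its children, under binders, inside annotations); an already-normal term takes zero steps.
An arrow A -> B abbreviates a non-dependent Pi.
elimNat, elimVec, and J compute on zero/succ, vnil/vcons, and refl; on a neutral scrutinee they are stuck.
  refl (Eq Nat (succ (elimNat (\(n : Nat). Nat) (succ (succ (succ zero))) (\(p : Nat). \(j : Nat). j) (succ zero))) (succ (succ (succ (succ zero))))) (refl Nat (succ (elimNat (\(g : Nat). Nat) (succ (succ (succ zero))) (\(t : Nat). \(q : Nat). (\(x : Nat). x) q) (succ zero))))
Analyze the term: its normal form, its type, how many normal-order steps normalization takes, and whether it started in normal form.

reduced normal form:
  refl (Eq Nat (succ (succ (succ (succ zero)))) (succ (succ (succ (succ zero))))) (refl Nat (succ (succ (succ (succ zero)))))
type:
  Eq (Eq Nat (succ (succ (succ (succ zero)))) (succ (succ (succ (succ zero))))) (refl Nat (succ (succ (succ (succ zero))))) (refl Nat (succ (succ (succ (succ zero)))))
reduction steps (normal order): 9
already normal: no
first contracted redex: an elimNat iota-redex


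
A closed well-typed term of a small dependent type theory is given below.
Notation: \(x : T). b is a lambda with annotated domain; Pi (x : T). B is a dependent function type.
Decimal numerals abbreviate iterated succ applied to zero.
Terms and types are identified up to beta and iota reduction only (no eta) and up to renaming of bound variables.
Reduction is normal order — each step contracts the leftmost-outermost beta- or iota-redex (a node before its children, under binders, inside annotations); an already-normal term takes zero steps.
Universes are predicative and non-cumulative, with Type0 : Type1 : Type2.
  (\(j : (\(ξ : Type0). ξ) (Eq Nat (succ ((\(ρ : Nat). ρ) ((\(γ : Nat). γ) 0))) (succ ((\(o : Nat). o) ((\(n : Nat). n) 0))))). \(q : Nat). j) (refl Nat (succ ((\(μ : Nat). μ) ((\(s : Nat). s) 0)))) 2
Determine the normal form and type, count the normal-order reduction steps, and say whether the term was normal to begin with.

normal form:
  refl Nat 1
the term's type:
  Eq Nat 1 1
normal-order step count: 4
already normal: no
first contracted redex: a beta-redex


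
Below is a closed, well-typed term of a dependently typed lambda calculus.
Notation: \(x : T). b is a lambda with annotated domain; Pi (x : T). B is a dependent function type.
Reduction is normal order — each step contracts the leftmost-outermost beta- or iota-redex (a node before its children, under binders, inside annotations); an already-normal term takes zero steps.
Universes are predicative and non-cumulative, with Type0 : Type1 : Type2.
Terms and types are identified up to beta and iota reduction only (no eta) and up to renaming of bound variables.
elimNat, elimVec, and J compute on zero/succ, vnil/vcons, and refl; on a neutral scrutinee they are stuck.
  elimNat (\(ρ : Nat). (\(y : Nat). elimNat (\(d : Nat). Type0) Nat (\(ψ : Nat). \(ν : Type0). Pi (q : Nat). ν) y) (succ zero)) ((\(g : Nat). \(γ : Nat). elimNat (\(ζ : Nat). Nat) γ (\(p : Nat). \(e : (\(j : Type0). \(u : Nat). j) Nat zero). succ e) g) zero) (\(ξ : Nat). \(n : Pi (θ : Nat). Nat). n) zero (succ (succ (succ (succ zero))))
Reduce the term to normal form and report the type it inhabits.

normal form:
  succ (succ (succ (succ zero)))
inferred type:
  Nat


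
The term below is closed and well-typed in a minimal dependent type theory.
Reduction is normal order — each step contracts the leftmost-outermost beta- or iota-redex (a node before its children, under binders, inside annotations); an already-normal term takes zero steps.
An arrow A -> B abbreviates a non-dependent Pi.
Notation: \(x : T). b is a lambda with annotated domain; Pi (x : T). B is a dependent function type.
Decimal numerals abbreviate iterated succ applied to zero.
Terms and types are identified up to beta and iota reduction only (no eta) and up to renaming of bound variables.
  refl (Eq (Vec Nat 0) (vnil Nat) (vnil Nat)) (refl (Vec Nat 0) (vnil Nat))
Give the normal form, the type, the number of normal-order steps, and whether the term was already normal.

reduced normal form:
  refl (Eq (Vec Nat 0) (vnil Nat) (vnil Nat)) (refl (Vec Nat 0) (vnil Nat))
inferred type:
  Eq (Eq (Vec Nat 0) (vnil Nat) (vnil Nat)) (refl (Vec Nat 0) (vnil Nat)) (refl (Vec Nat 0) (vnil Nat))
normal-order step count: 0
term was already normal: yes


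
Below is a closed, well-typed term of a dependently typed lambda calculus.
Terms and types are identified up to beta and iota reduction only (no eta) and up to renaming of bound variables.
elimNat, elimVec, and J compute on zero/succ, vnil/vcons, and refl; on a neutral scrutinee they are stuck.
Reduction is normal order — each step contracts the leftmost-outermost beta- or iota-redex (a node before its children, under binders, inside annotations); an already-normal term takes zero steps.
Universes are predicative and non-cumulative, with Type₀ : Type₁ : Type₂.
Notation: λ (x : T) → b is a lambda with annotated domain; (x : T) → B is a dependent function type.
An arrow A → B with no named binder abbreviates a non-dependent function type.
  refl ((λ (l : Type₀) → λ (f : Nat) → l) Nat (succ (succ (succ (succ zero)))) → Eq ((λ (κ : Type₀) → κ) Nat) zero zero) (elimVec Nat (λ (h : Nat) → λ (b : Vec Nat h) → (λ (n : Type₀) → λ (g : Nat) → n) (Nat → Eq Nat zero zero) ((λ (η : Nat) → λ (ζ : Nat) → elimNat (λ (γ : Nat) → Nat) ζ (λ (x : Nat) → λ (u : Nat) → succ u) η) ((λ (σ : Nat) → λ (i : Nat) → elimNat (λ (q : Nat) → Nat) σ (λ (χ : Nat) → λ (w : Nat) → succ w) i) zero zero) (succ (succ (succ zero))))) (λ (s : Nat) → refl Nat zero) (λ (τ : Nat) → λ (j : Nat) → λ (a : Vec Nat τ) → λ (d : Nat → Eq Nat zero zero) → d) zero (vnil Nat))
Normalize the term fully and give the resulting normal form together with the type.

normal form:
  refl (Nat → Eq Nat zero zero) (λ (l : Nat) → refl Nat zero)
inferred type:
  Eq (Nat → Eq Nat zero zero) (λ (l : Nat) → refl Nat zero) (λ (f : Nat) → refl Nat zero)
observation: contracting a beta-redex first, the term normalizes in 4 steps.


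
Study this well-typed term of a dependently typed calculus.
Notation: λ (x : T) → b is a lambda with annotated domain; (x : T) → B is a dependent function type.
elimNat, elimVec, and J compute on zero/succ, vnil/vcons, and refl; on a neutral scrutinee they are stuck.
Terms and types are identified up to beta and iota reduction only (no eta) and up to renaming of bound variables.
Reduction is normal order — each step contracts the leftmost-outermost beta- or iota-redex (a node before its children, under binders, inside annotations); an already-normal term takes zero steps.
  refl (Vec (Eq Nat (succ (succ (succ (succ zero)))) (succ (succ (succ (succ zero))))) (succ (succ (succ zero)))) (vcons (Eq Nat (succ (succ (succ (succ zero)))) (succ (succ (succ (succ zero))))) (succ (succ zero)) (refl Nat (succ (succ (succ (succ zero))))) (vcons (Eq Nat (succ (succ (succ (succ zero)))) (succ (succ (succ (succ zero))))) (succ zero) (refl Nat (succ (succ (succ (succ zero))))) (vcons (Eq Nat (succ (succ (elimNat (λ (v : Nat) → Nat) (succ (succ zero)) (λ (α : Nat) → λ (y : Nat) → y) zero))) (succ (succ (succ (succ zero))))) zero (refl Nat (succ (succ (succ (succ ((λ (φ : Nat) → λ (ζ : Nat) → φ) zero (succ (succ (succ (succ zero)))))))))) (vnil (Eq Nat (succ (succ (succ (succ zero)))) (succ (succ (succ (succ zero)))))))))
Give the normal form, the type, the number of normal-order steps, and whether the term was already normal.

resulting normal form:
  refl (Vec (Eq Nat (succ (succ (succ (succ zero)))) (succ (succ (succ (succ zero))))) (succ (succ (succ zero)))) (vcons (Eq Nat (succ (succ (succ (succ zero)))) (succ (succ (succ (succ zero))))) (succ (succ zero)) (refl Nat (succ (succ (succ (succ zero))))) (vcons (Eq Nat (succ (succ (succ (succ zero)))) (succ (succ (succ (succ zero))))) (succ zero) (refl Nat (succ (succ (succ (succ zero))))) (vcons (Eq Nat (succ (succ (succ (succ zero)))) (succ (succ (succ (succ zero))))) zero (refl Nat (succ (succ (succ (succ zero))))) (vnil (Eq Nat (succ (succ (succ (succ zero)))) (succ (succ (succ (succ zero)))))))))
the term's type:
  Eq (Vec (Eq Nat (succ (succ (succ (succ zero)))) (succ (succ (succ (succ zero))))) (succ (succ (succ zero)))) (vcons (Eq Nat (succ (succ (succ (succ zero)))) (succ (succ (succ (succ zero))))) (succ (succ zero)) (refl Nat (succ (succ (succ (succ zero))))) (vcons (Eq Nat (succ (succ (succ (succ zero)))) (succ (succ (succ (succ zero))))) (succ zero) (refl Nat (succ (succ (succ (succ zero))))) (vcons (Eq Nat (succ (succ (succ (succ zero)))) (succ (succ (succ (succ zero))))) zero (refl Nat (succ (succ (succ (succ zero))))) (vnil (Eq Nat (succ (succ (succ (succ zero)))) (succ (succ (succ (succ zero))))))))) (vcons (Eq Nat (succ (succ (succ (succ zero)))) (succ (succ (succ (succ zero))))) (succ (succ zero)) (refl Nat (succ (succ (succ (succ zero))))) (vcons (Eq Nat (succ (succ (succ (succ zero)))) (succ (succ (succ (succ zero))))) (succ zero) (refl Nat (succ (succ (succ (succ zero))))) (vcons (Eq Nat (succ (succ (succ (succ zero)))) (succ (succ (succ (succ zero))))) zero (refl Nat (succ (succ (succ (succ zero))))) (vnil (Eq Nat (succ (succ (succ (succ zero)))) (succ (succ (succ (succ zero)))))))))
reduction steps (normal order): 3
term was already normal: no
first contracted redex: an elimNat iota-redex


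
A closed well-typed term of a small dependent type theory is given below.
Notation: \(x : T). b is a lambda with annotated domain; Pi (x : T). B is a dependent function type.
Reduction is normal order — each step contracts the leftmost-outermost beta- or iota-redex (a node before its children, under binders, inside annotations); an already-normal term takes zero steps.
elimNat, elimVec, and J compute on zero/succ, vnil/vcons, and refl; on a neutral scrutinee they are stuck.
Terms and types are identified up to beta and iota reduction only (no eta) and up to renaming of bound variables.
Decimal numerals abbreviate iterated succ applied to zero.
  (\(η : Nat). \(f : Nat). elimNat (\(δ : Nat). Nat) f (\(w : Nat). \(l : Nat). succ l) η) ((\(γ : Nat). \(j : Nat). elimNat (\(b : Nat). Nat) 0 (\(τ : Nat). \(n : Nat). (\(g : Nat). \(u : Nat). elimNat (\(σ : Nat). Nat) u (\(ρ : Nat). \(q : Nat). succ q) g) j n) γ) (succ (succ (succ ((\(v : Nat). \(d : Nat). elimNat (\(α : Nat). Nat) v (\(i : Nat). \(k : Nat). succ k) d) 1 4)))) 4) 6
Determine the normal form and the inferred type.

normal form:
  38
the term's type:
  Nat


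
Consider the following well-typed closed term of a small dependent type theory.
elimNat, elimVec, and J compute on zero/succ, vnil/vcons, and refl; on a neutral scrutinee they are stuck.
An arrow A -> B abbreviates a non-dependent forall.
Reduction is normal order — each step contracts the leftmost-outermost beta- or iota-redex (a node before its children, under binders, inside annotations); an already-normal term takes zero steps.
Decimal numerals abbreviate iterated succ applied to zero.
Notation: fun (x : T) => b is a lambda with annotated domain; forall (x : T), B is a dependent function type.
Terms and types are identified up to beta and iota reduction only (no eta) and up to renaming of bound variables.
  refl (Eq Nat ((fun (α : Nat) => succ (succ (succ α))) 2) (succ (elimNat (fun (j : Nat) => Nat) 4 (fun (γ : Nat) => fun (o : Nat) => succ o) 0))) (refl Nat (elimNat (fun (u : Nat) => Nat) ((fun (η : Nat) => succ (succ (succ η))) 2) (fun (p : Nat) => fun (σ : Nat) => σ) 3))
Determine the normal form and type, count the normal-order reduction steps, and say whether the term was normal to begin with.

normal form:
  refl (Eq Nat 5 5) (refl Nat 5)
the term's type:
  Eq (Eq Nat 5 5) (refl Nat 5) (refl Nat 5)
steps to reach normal form (normal order): 13
term was already normal: no
first redex: a beta-redex


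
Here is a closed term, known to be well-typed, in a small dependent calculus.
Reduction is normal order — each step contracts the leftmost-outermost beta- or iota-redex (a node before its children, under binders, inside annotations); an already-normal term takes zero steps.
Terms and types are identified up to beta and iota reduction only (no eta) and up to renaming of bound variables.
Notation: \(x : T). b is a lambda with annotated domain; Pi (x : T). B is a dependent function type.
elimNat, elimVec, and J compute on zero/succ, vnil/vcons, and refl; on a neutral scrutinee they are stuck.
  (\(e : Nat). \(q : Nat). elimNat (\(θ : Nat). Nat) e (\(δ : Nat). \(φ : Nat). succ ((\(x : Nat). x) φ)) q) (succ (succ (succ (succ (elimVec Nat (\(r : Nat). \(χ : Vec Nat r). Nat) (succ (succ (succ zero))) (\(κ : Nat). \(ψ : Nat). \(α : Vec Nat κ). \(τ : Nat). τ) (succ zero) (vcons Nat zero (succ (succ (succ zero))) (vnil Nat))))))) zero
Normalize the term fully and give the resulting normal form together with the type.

reduced normal form:
  succ (succ (succ (succ (succ (succ (succ zero))))))
inferred type:
  Nat


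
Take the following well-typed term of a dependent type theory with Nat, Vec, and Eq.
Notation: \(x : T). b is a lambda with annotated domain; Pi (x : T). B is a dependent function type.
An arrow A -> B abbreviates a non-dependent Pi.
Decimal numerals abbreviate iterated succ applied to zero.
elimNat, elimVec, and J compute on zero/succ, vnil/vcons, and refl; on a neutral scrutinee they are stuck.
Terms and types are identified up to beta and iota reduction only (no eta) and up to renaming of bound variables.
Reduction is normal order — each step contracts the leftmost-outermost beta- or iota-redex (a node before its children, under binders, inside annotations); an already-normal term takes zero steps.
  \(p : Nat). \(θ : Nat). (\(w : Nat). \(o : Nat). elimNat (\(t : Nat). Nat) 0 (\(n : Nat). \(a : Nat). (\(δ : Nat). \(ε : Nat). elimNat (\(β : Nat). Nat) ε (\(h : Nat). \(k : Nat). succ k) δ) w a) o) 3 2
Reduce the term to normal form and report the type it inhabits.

resulting normal form:
  \(p : Nat). \(θ : Nat). 6
type:
  Nat -> Nat -> Nat


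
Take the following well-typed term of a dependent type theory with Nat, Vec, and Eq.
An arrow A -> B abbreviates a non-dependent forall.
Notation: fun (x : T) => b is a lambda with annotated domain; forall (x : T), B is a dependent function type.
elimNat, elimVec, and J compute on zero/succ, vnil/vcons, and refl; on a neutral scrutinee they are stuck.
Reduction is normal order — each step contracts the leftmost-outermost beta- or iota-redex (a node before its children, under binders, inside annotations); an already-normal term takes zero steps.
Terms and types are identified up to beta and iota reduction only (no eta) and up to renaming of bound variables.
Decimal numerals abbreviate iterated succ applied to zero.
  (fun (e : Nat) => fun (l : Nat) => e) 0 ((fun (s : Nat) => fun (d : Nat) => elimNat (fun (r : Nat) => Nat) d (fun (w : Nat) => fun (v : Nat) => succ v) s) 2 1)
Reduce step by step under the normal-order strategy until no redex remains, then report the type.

normal-order reduction:
  (fun (e : Nat) => fun (l : Nat) => e) 0 ((fun (s : Nat) => fun (d : Nat) => elimNat (fun (r : Nat) => Nat) d (fun (w : Nat) => fun (v : Nat) => succ v) s) 2 1)
  ~> (fun (e : Nat) => 0) ((fun (l : Nat) => fun (s : Nat) => elimNat (fun (d : Nat) => Nat) s (fun (r : Nat) => fun (w : Nat) => succ w) l) 2 1)
  ~> 0
type:
  Nat


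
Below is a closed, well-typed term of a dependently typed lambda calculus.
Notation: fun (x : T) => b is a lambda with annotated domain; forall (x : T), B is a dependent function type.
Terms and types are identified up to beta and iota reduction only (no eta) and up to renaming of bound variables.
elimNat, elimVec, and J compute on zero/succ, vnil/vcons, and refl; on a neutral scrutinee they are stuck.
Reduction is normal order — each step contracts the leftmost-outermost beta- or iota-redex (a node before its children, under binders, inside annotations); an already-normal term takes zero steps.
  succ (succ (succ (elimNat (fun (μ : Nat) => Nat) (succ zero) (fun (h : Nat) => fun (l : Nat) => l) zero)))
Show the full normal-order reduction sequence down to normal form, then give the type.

normal-order reduction sequence:
  succ (succ (succ (elimNat (fun (μ : Nat) => Nat) (succ zero) (fun (h : Nat) => fun (l : Nat) => l) zero)))
  ~> succ (succ (succ (succ zero)))
type:
  Nat


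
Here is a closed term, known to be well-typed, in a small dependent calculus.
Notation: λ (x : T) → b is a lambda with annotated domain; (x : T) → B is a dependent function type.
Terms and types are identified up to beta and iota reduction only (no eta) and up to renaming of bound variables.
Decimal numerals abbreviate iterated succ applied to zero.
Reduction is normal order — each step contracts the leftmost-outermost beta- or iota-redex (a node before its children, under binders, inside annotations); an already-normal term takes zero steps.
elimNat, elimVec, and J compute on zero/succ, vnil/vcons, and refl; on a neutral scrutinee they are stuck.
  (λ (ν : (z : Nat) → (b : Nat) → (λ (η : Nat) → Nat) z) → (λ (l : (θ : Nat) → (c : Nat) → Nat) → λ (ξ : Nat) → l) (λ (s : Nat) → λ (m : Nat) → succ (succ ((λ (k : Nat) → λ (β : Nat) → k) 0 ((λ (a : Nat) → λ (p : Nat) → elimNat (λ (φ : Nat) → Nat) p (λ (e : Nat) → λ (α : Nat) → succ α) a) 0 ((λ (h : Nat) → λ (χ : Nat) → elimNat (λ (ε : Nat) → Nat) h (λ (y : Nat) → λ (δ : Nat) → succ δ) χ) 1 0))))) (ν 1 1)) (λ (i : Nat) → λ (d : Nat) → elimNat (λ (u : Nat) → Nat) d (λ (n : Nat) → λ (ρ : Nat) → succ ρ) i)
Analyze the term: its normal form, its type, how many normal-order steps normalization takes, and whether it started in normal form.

resulting normal form:
  λ (ν : Nat) → λ (z : Nat) → 2
type:
  (ν : Nat) → (z : Nat) → Nat
normal-order step count: 5
started in normal form: no
first contracted redex: a beta-redex


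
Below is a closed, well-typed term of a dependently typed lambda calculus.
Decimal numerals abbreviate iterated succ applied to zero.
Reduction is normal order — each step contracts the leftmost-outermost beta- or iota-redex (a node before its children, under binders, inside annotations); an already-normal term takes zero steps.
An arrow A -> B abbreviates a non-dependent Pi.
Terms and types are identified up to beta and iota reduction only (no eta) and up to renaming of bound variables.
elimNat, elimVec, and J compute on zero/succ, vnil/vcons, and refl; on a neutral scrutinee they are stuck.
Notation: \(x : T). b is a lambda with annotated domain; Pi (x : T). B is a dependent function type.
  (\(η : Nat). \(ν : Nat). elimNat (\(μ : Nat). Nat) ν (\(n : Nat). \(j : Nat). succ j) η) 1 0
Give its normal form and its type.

reduced normal form:
  1
the term's type:
  Nat
observation: reduction starts at a beta-redex, and 6 normal-order steps reach the normal form.


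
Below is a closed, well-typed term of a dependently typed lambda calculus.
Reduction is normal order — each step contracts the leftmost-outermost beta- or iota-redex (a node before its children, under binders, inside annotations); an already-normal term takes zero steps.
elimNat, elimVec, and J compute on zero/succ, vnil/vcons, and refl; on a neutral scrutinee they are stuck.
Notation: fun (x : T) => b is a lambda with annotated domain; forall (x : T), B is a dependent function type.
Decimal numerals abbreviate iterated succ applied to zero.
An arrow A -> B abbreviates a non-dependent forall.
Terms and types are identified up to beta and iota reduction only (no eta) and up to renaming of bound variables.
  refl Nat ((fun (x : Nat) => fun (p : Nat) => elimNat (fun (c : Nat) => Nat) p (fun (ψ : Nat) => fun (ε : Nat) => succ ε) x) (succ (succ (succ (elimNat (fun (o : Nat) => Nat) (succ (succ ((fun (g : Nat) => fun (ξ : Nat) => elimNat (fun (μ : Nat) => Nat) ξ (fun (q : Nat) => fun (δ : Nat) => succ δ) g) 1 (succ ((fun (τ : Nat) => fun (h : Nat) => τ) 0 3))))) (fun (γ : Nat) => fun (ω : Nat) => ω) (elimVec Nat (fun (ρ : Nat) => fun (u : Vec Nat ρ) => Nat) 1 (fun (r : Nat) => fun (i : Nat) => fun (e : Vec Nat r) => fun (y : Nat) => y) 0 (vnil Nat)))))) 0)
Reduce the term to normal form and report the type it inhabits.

normal form:
  refl Nat 7
the term's type:
  Eq Nat 7 7


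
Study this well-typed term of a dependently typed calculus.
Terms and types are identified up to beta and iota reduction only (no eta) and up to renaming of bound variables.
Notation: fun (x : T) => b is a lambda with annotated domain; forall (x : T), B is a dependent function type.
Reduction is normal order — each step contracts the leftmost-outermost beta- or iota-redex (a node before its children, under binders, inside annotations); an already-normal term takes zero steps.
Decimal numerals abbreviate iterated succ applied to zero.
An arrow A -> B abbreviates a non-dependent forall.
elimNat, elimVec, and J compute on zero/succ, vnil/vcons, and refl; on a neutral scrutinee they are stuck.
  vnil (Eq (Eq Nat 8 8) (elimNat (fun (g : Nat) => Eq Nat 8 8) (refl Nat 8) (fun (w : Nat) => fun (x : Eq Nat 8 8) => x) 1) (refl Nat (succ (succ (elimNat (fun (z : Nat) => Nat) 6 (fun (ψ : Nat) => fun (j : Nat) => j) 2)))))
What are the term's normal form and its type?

resulting normal form:
  vnil (Eq (Eq Nat 8 8) (refl Nat 8) (refl Nat 8))
inferred type:
  Vec (Eq (Eq Nat 8 8) (refl Nat 8) (refl Nat 8)) 0


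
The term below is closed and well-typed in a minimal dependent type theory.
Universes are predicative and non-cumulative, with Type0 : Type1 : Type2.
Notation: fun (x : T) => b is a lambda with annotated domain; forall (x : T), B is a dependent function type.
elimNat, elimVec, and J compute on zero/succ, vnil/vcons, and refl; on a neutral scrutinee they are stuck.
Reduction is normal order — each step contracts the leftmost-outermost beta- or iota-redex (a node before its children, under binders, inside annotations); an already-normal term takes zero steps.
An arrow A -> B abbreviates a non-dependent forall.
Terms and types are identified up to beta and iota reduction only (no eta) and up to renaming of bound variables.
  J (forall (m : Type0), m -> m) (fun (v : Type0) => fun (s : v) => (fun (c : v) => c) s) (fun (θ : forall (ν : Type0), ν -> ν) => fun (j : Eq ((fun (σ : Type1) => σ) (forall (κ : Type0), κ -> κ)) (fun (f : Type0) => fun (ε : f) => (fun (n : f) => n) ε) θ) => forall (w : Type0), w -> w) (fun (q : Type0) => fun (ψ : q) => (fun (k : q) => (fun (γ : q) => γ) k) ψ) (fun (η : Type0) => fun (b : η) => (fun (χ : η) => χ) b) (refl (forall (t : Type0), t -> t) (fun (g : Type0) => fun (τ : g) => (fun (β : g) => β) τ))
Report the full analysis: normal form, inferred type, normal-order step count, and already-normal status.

reduced normal form:
  fun (m : Type0) => fun (v : m) => v
the term's type:
  forall (m : Type0), m -> m
normal-order step count: 3
term was already normal: no
first contracted redex: a J iota-redex


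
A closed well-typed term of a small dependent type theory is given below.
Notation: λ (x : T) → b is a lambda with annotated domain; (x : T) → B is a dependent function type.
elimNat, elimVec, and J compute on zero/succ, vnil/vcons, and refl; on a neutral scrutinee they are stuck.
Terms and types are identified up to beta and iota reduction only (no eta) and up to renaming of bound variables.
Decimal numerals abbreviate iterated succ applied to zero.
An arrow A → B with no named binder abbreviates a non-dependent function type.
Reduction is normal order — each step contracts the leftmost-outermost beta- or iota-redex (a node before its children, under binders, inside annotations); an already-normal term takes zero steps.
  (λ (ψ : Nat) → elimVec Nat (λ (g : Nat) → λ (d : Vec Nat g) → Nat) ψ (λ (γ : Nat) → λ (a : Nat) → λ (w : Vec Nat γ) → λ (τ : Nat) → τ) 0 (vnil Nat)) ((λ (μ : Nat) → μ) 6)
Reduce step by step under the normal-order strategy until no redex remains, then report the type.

reduction (normal order):
  (λ (ψ : Nat) → elimVec Nat (λ (g : Nat) → λ (d : Vec Nat g) → Nat) ψ (λ (γ : Nat) → λ (a : Nat) → λ (w : Vec Nat γ) → λ (τ : Nat) → τ) 0 (vnil Nat)) ((λ (μ : Nat) → μ) 6)
  ~> elimVec Nat (λ (ψ : Nat) → λ (g : Vec Nat ψ) → Nat) ((λ (d : Nat) → d) 6) (λ (γ : Nat) → λ (a : Nat) → λ (w : Vec Nat γ) → λ (τ : Nat) → τ) 0 (vnil Nat)
  ~> (λ (ψ : Nat) → ψ) 6
  ~> 6
inferred type:
  Nat


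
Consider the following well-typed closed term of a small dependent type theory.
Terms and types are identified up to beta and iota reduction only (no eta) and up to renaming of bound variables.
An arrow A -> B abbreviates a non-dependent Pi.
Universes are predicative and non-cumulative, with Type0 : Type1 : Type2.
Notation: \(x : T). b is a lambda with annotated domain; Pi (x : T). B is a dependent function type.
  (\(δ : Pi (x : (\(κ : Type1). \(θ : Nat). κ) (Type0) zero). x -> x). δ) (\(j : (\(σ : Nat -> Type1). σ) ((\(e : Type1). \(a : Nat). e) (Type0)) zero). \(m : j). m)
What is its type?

inferred type:
  Pi (δ : Type0). δ -> δ


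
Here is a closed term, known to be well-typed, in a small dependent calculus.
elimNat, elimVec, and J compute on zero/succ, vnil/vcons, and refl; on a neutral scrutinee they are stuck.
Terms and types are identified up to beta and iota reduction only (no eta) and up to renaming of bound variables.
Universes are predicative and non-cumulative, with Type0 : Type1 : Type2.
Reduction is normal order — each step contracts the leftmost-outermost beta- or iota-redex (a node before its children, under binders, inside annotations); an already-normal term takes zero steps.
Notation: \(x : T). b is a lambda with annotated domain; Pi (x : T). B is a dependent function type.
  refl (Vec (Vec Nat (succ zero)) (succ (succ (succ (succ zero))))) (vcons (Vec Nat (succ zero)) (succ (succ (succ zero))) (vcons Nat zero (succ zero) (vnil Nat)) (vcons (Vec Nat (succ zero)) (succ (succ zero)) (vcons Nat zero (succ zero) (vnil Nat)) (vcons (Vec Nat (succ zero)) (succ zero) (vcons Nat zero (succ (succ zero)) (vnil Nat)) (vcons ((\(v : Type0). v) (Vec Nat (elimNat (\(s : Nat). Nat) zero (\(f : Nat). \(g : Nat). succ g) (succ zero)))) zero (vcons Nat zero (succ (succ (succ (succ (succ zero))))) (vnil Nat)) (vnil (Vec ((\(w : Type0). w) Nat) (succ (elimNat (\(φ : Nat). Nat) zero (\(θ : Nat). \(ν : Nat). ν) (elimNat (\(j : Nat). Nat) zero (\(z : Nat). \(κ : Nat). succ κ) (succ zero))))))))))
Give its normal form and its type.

resulting normal form:
  refl (Vec (Vec Nat (succ zero)) (succ (succ (succ (succ zero))))) (vcons (Vec Nat (succ zero)) (succ (succ (succ zero))) (vcons Nat zero (succ zero) (vnil Nat)) (vcons (Vec Nat (succ zero)) (succ (succ zero)) (vcons Nat zero (succ zero) (vnil Nat)) (vcons (Vec Nat (succ zero)) (succ zero) (vcons Nat zero (succ (succ zero)) (vnil Nat)) (vcons (Vec Nat (succ zero)) zero (vcons Nat zero (succ (succ (succ (succ (succ zero))))) (vnil Nat)) (vnil (Vec Nat (succ zero)))))))
inferred type:
  Eq (Vec (Vec Nat (succ zero)) (succ (succ (succ (succ zero))))) (vcons (Vec Nat (succ zero)) (succ (succ (succ zero))) (vcons Nat zero (succ zero) (vnil Nat)) (vcons (Vec Nat (succ zero)) (succ (succ zero)) (vcons Nat zero (succ zero) (vnil Nat)) (vcons (Vec Nat (succ zero)) (succ zero) (vcons Nat zero (succ (succ zero)) (vnil Nat)) (vcons (Vec Nat (succ zero)) zero (vcons Nat zero (succ (succ (succ (succ (succ zero))))) (vnil Nat)) (vnil (Vec Nat (succ zero))))))) (vcons (Vec Nat (succ zero)) (succ (succ (succ zero))) (vcons Nat zero (succ zero) (vnil Nat)) (vcons (Vec Nat (succ zero)) (succ (succ zero)) (vcons Nat zero (succ zero) (vnil Nat)) (vcons (Vec Nat (succ zero)) (succ zero) (vcons Nat zero (succ (succ zero)) (vnil Nat)) (vcons (Vec Nat (succ zero)) zero (vcons Nat zero (succ (succ (succ (succ (succ zero))))) (vnil Nat)) (vnil (Vec Nat (succ zero)))))))
observation: 14 normal-order steps separate the term from its normal form.


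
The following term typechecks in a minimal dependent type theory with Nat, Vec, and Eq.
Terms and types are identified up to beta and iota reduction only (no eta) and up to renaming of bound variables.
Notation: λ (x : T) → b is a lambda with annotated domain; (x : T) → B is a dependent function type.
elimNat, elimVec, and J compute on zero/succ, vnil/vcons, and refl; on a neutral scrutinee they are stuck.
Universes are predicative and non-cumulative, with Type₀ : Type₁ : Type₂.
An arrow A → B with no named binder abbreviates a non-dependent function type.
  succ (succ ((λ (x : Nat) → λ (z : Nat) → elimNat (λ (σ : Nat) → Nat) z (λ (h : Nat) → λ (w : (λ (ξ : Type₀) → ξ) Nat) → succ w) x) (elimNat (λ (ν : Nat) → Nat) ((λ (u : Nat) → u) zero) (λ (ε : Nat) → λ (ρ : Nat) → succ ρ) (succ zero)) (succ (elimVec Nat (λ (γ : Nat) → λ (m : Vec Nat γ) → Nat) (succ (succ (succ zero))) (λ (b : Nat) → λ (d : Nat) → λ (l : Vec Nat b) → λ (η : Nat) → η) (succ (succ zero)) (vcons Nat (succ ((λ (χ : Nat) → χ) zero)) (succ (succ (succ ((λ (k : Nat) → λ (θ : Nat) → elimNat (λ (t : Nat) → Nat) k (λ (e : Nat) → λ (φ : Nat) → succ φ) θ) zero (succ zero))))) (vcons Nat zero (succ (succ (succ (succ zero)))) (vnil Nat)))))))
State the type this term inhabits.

type:
  Nat


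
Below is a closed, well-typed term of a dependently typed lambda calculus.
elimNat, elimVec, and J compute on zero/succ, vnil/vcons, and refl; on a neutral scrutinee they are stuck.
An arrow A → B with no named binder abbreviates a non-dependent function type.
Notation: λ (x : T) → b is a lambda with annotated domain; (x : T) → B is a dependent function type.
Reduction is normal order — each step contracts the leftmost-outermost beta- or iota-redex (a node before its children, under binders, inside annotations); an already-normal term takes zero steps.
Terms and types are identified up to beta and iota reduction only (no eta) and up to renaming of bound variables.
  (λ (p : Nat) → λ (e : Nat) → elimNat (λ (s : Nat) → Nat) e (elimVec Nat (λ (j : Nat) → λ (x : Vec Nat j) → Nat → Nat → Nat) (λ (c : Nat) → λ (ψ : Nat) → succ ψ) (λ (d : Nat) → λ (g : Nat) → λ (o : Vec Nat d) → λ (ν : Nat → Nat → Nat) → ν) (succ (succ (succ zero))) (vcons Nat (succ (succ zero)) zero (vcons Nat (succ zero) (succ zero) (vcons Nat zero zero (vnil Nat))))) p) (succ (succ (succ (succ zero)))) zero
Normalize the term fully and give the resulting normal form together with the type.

resulting normal form:
  succ (succ (succ (succ zero)))
inferred type:
  Nat


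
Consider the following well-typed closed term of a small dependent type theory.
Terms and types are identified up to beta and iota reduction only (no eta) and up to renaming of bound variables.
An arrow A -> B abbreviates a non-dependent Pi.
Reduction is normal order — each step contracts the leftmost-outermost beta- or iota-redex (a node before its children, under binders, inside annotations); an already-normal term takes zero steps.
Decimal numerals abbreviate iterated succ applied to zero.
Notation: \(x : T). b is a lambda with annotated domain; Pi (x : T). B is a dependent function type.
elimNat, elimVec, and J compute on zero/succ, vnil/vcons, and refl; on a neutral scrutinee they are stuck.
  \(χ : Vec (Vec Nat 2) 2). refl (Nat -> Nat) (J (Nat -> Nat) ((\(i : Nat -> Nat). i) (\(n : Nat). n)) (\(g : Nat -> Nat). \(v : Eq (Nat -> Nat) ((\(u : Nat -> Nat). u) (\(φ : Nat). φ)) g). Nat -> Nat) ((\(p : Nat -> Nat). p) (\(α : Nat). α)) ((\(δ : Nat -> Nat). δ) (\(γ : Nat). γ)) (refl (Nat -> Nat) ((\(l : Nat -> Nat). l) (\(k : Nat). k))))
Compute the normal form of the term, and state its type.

resulting normal form:
  \(χ : Vec (Vec Nat 2) 2). refl (Nat -> Nat) (\(i : Nat). i)
inferred type:
  Vec (Vec Nat 2) 2 -> Eq (Nat -> Nat) (\(χ : Nat). χ) (\(i : Nat). i)
observation: reduction starts at a J iota-redex, and 2 normal-order steps reach the normal form.
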